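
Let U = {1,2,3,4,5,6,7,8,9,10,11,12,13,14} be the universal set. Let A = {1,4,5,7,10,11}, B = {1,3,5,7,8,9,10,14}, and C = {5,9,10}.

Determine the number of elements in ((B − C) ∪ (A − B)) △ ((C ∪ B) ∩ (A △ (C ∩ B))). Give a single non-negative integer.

6

B − C = {1,3,7,8,14}
A − B = {4,11}
(B − C) ∪ (A − B) = {1,3,4,7,8,11,14}
C ∪ B = {1,3,5,7,8,9,10,14}
C ∩ B = {5,9,10}
A △ (C ∩ B) = {1,4,7,9,11}
(C ∪ B) ∩ (A △ (C ∩ B)) = {1,7,9}
((B − C) ∪ (A − B)) △ ((C ∪ B) ∩ (A △ (C ∩ B))) = {3,4,8,9,11,14}
|((B − C) ∪ (A − B)) △ ((C ∪ B) ∩ (A △ (C ∩ B)))| = 6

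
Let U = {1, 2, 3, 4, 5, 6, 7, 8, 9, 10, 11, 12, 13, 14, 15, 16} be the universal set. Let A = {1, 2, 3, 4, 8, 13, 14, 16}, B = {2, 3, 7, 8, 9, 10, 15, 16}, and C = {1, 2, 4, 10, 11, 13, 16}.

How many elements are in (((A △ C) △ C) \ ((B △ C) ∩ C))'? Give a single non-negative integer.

11

A △ C = {3, 8, 10, 11, 14}
(A △ C) △ C = {1, 2, 3, 4, 8, 13, 14, 16}
B △ C = {1, 3, 4, 7, 8, 9, 11, 13, 15}
(B △ C) ∩ C = {1, 4, 11, 13}
((A △ C) △ C) \ ((B △ C) ∩ C) = {2, 3, 8, 14, 16}
(((A △ C) △ C) \ ((B △ C) ∩ C))' = {1, 4, 5, 6, 7, 9, 10, 11, 12, 13, 15}
|(((A △ C) △ C) \ ((B △ C) ∩ C))'| = 11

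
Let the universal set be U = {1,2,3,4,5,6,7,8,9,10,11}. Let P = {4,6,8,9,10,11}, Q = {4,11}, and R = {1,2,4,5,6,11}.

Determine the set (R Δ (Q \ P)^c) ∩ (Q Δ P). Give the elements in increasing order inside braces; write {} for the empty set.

Q \ P = {}
(Q \ P)^c = {1,2,3,4,5,6,7,8,9,10,11}
R Δ (Q \ P)^c = {3,7,8,9,10}
Q Δ P = {6,8,9,10}
(R Δ (Q \ P)^c) ∩ (Q Δ P) = {8,9,10}

{8,9,10}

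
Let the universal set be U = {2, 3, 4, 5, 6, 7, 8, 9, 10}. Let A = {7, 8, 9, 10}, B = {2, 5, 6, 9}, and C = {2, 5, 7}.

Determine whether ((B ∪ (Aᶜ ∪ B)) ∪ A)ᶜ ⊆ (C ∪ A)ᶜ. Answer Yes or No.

Yes

Aᶜ = {2, 3, 4, 5, 6}
Aᶜ ∪ B = {2, 3, 4, 5, 6, 9}
B ∪ (Aᶜ ∪ B) = {2, 3, 4, 5, 6, 9}
(B ∪ (Aᶜ ∪ B)) ∪ A = {2, 3, 4, 5, 6, 7, 8, 9, 10}
((B ∪ (Aᶜ ∪ B)) ∪ A)ᶜ = {}
C ∪ A = {2, 5, 7, 8, 9, 10}
(C ∪ A)ᶜ = {3, 4, 6}
Every element of {} is in {3, 4, 6}, so ((B ∪ (Aᶜ ∪ B)) ∪ A)ᶜ ⊆ (C ∪ A)ᶜ.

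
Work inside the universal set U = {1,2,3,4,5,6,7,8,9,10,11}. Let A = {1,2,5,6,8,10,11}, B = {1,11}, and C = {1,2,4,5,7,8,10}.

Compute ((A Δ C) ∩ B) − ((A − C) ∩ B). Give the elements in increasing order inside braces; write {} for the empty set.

{}

A Δ C = {4,6,7,11}
(A Δ C) ∩ B = {11}
A − C = {6,11}
(A − C) ∩ B = {11}
((A Δ C) ∩ B) − ((A − C) ∩ B) = {}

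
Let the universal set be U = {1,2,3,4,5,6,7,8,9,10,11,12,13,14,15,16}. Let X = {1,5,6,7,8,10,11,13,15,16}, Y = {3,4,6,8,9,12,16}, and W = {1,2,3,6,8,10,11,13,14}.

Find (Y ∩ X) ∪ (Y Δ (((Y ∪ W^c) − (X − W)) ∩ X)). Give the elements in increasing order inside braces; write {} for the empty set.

{3,4,6,8,9,12,16}

Y ∩ X = {6,8,16}
W^c = {4,5,7,9,12,15,16}
Y ∪ W^c = {3,4,5,6,7,8,9,12,15,16}
X − W = {5,7,15,16}
(Y ∪ W^c) − (X − W) = {3,4,6,8,9,12}
((Y ∪ W^c) − (X − W)) ∩ X = {6,8}
Y Δ (((Y ∪ W^c) − (X − W)) ∩ X) = {3,4,9,12,16}
(Y ∩ X) ∪ (Y Δ (((Y ∪ W^c) − (X − W)) ∩ X)) = {3,4,6,8,9,12,16}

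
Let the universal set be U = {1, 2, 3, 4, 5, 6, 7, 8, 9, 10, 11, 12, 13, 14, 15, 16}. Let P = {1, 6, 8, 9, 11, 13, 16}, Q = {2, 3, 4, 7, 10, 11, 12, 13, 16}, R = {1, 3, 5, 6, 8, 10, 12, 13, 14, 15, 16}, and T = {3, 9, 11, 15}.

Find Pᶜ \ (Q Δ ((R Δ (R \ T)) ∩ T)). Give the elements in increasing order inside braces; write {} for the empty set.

{3, 5, 14}

Pᶜ = {2, 3, 4, 5, 7, 10, 12, 14, 15}
R \ T = {1, 5, 6, 8, 10, 12, 13, 14, 16}
R Δ (R \ T) = {3, 15}
(R Δ (R \ T)) ∩ T = {3, 15}
Q Δ ((R Δ (R \ T)) ∩ T) = {2, 4, 7, 10, 11, 12, 13, 15, 16}
Pᶜ \ (Q Δ ((R Δ (R \ T)) ∩ T)) = {3, 5, 14}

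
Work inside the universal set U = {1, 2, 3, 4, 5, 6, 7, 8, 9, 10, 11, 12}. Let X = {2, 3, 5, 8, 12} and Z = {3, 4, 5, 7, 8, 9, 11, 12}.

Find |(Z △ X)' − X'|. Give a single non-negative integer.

4

Z △ X = {2, 4, 7, 9, 11}
(Z △ X)' = {1, 3, 5, 6, 8, 10, 12}
X' = {1, 4, 6, 7, 9, 10, 11}
(Z △ X)' − X' = {3, 5, 8, 12}
|(Z △ X)' − X'| = 4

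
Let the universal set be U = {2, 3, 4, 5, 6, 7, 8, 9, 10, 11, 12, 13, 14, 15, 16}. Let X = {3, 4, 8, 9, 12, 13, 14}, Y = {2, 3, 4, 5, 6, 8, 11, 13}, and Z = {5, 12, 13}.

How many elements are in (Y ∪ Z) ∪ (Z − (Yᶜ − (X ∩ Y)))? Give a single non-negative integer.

Y ∪ Z = {2, 3, 4, 5, 6, 8, 11, 12, 13}
Yᶜ = {7, 9, 10, 12, 14, 15, 16}
X ∩ Y = {3, 4, 8, 13}
Yᶜ − (X ∩ Y) = {7, 9, 10, 12, 14, 15, 16}
Z − (Yᶜ − (X ∩ Y)) = {5, 13}
(Y ∪ Z) ∪ (Z − (Yᶜ − (X ∩ Y))) = {2, 3, 4, 5, 6, 8, 11, 12, 13}
|(Y ∪ Z) ∪ (Z − (Yᶜ − (X ∩ Y)))| = 9

9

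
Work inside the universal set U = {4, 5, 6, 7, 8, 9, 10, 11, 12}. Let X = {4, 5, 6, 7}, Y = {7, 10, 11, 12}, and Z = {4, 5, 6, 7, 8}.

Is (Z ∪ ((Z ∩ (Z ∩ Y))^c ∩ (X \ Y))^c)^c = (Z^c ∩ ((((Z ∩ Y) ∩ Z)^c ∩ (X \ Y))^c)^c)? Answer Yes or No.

Z ∩ Y = {7}
Z ∩ (Z ∩ Y) = {7}
(Z ∩ (Z ∩ Y))^c = {4, 5, 6, 8, 9, 10, 11, 12}
X \ Y = {4, 5, 6}
(Z ∩ (Z ∩ Y))^c ∩ (X \ Y) = {4, 5, 6}
((Z ∩ (Z ∩ Y))^c ∩ (X \ Y))^c = {7, 8, 9, 10, 11, 12}
Z ∪ ((Z ∩ (Z ∩ Y))^c ∩ (X \ Y))^c = {4, 5, 6, 7, 8, 9, 10, 11, 12}
(Z ∪ ((Z ∩ (Z ∩ Y))^c ∩ (X \ Y))^c)^c = {}
Z^c = {9, 10, 11, 12}
(Z ∩ Y) ∩ Z = {7}
((Z ∩ Y) ∩ Z)^c = {4, 5, 6, 8, 9, 10, 11, 12}
((Z ∩ Y) ∩ Z)^c ∩ (X \ Y) = {4, 5, 6}
(((Z ∩ Y) ∩ Z)^c ∩ (X \ Y))^c = {7, 8, 9, 10, 11, 12}
((((Z ∩ Y) ∩ Z)^c ∩ (X \ Y))^c)^c = {4, 5, 6}
Z^c ∩ ((((Z ∩ Y) ∩ Z)^c ∩ (X \ Y))^c)^c = {}
Both equal {}, so (Z ∪ ((Z ∩ (Z ∩ Y))^c ∩ (X \ Y))^c)^c = Z^c ∩ ((((Z ∩ Y) ∩ Z)^c ∩ (X \ Y))^c)^c.

Yes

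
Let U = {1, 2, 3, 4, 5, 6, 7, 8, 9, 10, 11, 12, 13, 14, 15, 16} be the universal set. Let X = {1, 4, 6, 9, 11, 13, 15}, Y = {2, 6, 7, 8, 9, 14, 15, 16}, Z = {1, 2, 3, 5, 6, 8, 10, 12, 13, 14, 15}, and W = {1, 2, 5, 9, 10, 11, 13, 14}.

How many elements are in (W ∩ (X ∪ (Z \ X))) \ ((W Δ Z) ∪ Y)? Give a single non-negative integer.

Z \ X = {2, 3, 5, 8, 10, 12, 14}
X ∪ (Z \ X) = {1, 2, 3, 4, 5, 6, 8, 9, 10, 11, 12, 13, 14, 15}
W ∩ (X ∪ (Z \ X)) = {1, 2, 5, 9, 10, 11, 13, 14}
W Δ Z = {3, 6, 8, 9, 11, 12, 15}
(W Δ Z) ∪ Y = {2, 3, 6, 7, 8, 9, 11, 12, 14, 15, 16}
(W ∩ (X ∪ (Z \ X))) \ ((W Δ Z) ∪ Y) = {1, 5, 10, 13}
|(W ∩ (X ∪ (Z \ X))) \ ((W Δ Z) ∪ Y)| = 4

4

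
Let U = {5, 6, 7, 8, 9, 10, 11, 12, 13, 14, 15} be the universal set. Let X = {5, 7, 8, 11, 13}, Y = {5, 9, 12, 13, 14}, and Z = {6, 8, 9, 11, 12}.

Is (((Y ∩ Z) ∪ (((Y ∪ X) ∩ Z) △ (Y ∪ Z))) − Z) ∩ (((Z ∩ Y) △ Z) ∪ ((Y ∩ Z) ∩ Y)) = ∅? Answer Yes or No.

Y ∩ Z = {9, 12}
Y ∪ X = {5, 7, 8, 9, 11, 12, 13, 14}
(Y ∪ X) ∩ Z = {8, 9, 11, 12}
Y ∪ Z = {5, 6, 8, 9, 11, 12, 13, 14}
((Y ∪ X) ∩ Z) △ (Y ∪ Z) = {5, 6, 13, 14}
(Y ∩ Z) ∪ (((Y ∪ X) ∩ Z) △ (Y ∪ Z)) = {5, 6, 9, 12, 13, 14}
((Y ∩ Z) ∪ (((Y ∪ X) ∩ Z) △ (Y ∪ Z))) − Z = {5, 13, 14}
Z ∩ Y = {9, 12}
(Z ∩ Y) △ Z = {6, 8, 11}
(Y ∩ Z) ∩ Y = {9, 12}
((Z ∩ Y) △ Z) ∪ ((Y ∩ Z) ∩ Y) = {6, 8, 9, 11, 12}
{5, 13, 14} and {6, 8, 9, 11, 12} share no elements.

Yes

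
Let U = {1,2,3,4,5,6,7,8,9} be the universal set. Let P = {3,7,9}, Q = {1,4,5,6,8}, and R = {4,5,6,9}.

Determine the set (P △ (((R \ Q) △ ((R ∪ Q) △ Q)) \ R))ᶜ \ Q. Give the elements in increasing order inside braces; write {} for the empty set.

{2}

R \ Q = {9}
R ∪ Q = {1,4,5,6,8,9}
(R ∪ Q) △ Q = {9}
(R \ Q) △ ((R ∪ Q) △ Q) = {}
((R \ Q) △ ((R ∪ Q) △ Q)) \ R = {}
P △ (((R \ Q) △ ((R ∪ Q) △ Q)) \ R) = {3,7,9}
(P △ (((R \ Q) △ ((R ∪ Q) △ Q)) \ R))ᶜ = {1,2,4,5,6,8}
(P △ (((R \ Q) △ ((R ∪ Q) △ Q)) \ R))ᶜ \ Q = {2}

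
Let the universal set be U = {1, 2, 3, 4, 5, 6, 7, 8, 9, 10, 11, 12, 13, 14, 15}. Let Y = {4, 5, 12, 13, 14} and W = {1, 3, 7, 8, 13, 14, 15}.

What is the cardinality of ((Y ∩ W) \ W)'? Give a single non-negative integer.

Y ∩ W = {13, 14}
(Y ∩ W) \ W = {}
((Y ∩ W) \ W)' = {1, 2, 3, 4, 5, 6, 7, 8, 9, 10, 11, 12, 13, 14, 15}
|((Y ∩ W) \ W)'| = 15

15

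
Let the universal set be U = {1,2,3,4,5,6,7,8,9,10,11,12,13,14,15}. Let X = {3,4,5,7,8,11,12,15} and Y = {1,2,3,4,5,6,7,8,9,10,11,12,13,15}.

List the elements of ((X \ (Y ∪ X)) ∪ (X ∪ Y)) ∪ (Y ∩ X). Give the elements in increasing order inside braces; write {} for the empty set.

Y ∪ X = {1,2,3,4,5,6,7,8,9,10,11,12,13,15}
X \ (Y ∪ X) = {}
X ∪ Y = {1,2,3,4,5,6,7,8,9,10,11,12,13,15}
(X \ (Y ∪ X)) ∪ (X ∪ Y) = {1,2,3,4,5,6,7,8,9,10,11,12,13,15}
Y ∩ X = {3,4,5,7,8,11,12,15}
((X \ (Y ∪ X)) ∪ (X ∪ Y)) ∪ (Y ∩ X) = {1,2,3,4,5,6,7,8,9,10,11,12,13,15}

{1,2,3,4,5,6,7,8,9,10,11,12,13,15}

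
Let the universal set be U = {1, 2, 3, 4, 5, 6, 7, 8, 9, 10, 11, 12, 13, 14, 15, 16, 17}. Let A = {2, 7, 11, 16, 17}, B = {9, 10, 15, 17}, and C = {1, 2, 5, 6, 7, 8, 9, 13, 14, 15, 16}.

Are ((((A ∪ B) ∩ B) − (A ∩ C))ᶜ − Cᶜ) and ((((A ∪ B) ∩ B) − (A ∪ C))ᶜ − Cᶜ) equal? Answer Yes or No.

No

A ∪ B = {2, 7, 9, 10, 11, 15, 16, 17}
(A ∪ B) ∩ B = {9, 10, 15, 17}
A ∩ C = {2, 7, 16}
((A ∪ B) ∩ B) − (A ∩ C) = {9, 10, 15, 17}
(((A ∪ B) ∩ B) − (A ∩ C))ᶜ = {1, 2, 3, 4, 5, 6, 7, 8, 11, 12, 13, 14, 16}
Cᶜ = {3, 4, 10, 11, 12, 17}
(((A ∪ B) ∩ B) − (A ∩ C))ᶜ − Cᶜ = {1, 2, 5, 6, 7, 8, 13, 14, 16}
A ∪ C = {1, 2, 5, 6, 7, 8, 9, 11, 13, 14, 15, 16, 17}
((A ∪ B) ∩ B) − (A ∪ C) = {10}
(((A ∪ B) ∩ B) − (A ∪ C))ᶜ = {1, 2, 3, 4, 5, 6, 7, 8, 9, 11, 12, 13, 14, 15, 16, 17}
(((A ∪ B) ∩ B) − (A ∪ C))ᶜ − Cᶜ = {1, 2, 5, 6, 7, 8, 9, 13, 14, 15, 16}
9 ∈ (((A ∪ B) ∩ B) − (A ∪ C))ᶜ − Cᶜ but 9 ∉ (((A ∪ B) ∩ B) − (A ∩ C))ᶜ − Cᶜ, so they differ.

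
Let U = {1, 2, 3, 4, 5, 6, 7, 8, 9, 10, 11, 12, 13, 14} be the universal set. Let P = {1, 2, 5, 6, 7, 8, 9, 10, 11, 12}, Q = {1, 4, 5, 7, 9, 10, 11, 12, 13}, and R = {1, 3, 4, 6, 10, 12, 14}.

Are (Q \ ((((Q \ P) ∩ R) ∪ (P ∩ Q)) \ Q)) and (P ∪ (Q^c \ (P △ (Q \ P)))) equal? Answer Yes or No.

No

Q \ P = {4, 13}
(Q \ P) ∩ R = {4}
P ∩ Q = {1, 5, 7, 9, 10, 11, 12}
((Q \ P) ∩ R) ∪ (P ∩ Q) = {1, 4, 5, 7, 9, 10, 11, 12}
(((Q \ P) ∩ R) ∪ (P ∩ Q)) \ Q = {}
Q \ ((((Q \ P) ∩ R) ∪ (P ∩ Q)) \ Q) = {1, 4, 5, 7, 9, 10, 11, 12, 13}
Q^c = {2, 3, 6, 8, 14}
P △ (Q \ P) = {1, 2, 4, 5, 6, 7, 8, 9, 10, 11, 12, 13}
Q^c \ (P △ (Q \ P)) = {3, 14}
P ∪ (Q^c \ (P △ (Q \ P))) = {1, 2, 3, 5, 6, 7, 8, 9, 10, 11, 12, 14}
2 ∈ P ∪ (Q^c \ (P △ (Q \ P))) but 2 ∉ Q \ ((((Q \ P) ∩ R) ∪ (P ∩ Q)) \ Q), so they differ.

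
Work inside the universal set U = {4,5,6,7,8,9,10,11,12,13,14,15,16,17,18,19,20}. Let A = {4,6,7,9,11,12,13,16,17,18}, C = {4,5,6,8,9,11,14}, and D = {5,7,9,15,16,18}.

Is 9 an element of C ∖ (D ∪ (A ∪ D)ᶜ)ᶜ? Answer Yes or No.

Yes

9 ∈ A and 9 ∈ D, so 9 ∈ A ∪ D
9 ∉ (A ∪ D)ᶜ since 9 ∈ (A ∪ D)
9 ∈ D and 9 ∉ (A ∪ D)ᶜ, so 9 ∈ D ∪ (A ∪ D)ᶜ
9 ∉ (D ∪ (A ∪ D)ᶜ)ᶜ since 9 ∈ (D ∪ (A ∪ D)ᶜ)
9 ∈ C and 9 ∉ (D ∪ (A ∪ D)ᶜ)ᶜ, so 9 ∈ C ∖ (D ∪ (A ∪ D)ᶜ)ᶜ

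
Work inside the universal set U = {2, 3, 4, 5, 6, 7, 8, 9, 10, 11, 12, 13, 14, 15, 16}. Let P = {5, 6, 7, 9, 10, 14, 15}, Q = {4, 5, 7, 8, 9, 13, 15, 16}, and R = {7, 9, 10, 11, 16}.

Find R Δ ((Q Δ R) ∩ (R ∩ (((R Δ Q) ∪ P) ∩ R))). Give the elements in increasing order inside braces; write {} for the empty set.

{7, 9, 16}

Q Δ R = {4, 5, 8, 10, 11, 13, 15}
R Δ Q = {4, 5, 8, 10, 11, 13, 15}
(R Δ Q) ∪ P = {4, 5, 6, 7, 8, 9, 10, 11, 13, 14, 15}
((R Δ Q) ∪ P) ∩ R = {7, 9, 10, 11}
R ∩ (((R Δ Q) ∪ P) ∩ R) = {7, 9, 10, 11}
(Q Δ R) ∩ (R ∩ (((R Δ Q) ∪ P) ∩ R)) = {10, 11}
R Δ ((Q Δ R) ∩ (R ∩ (((R Δ Q) ∪ P) ∩ R))) = {7, 9, 16}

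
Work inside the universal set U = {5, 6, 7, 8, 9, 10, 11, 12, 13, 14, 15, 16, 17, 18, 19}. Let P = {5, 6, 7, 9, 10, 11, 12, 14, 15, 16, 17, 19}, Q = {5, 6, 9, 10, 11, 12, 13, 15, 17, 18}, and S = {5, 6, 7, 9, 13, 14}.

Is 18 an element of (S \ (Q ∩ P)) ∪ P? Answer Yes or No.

No

18 ∈ Q and 18 ∉ P, so 18 ∉ Q ∩ P
18 ∉ S and 18 ∉ (Q ∩ P), so 18 ∉ S \ (Q ∩ P)
18 ∉ (S \ (Q ∩ P)) and 18 ∉ P, so 18 ∉ (S \ (Q ∩ P)) ∪ P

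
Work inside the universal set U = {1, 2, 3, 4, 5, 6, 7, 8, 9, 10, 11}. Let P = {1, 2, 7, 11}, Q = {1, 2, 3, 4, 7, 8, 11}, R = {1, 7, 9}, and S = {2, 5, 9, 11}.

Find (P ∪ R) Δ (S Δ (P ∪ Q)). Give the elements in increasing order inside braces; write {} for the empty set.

{2, 3, 4, 5, 8, 11}

P ∪ R = {1, 2, 7, 9, 11}
P ∪ Q = {1, 2, 3, 4, 7, 8, 11}
S Δ (P ∪ Q) = {1, 3, 4, 5, 7, 8, 9}
(P ∪ R) Δ (S Δ (P ∪ Q)) = {2, 3, 4, 5, 8, 11}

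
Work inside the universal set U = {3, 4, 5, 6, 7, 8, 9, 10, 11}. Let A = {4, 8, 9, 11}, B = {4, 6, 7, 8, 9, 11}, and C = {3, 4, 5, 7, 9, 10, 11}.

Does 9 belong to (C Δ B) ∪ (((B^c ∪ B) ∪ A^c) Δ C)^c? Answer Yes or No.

9 ∈ C and 9 ∈ B, so 9 ∉ C Δ B
9 ∈ B, so 9 ∉ B^c
9 ∉ B^c and 9 ∈ B, so 9 ∈ B^c ∪ B
9 ∈ A, so 9 ∉ A^c
9 ∈ (B^c ∪ B) and 9 ∉ A^c, so 9 ∈ (B^c ∪ B) ∪ A^c
9 ∈ ((B^c ∪ B) ∪ A^c) and 9 ∈ C, so 9 ∉ ((B^c ∪ B) ∪ A^c) Δ C
9 ∈ (((B^c ∪ B) ∪ A^c) Δ C)^c since 9 ∉ (((B^c ∪ B) ∪ A^c) Δ C)
9 ∉ (C Δ B) and 9 ∈ (((B^c ∪ B) ∪ A^c) Δ C)^c, so 9 ∈ (C Δ B) ∪ (((B^c ∪ B) ∪ A^c) Δ C)^c

Yes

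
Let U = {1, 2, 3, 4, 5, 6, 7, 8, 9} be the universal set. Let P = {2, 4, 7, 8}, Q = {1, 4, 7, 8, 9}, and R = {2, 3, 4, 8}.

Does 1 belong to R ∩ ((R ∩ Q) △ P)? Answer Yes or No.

1 ∉ R and 1 ∈ Q, so 1 ∉ R ∩ Q
1 ∉ (R ∩ Q) and 1 ∉ P, so 1 ∉ (R ∩ Q) △ P
1 ∉ R and 1 ∉ ((R ∩ Q) △ P), so 1 ∉ R ∩ ((R ∩ Q) △ P)

No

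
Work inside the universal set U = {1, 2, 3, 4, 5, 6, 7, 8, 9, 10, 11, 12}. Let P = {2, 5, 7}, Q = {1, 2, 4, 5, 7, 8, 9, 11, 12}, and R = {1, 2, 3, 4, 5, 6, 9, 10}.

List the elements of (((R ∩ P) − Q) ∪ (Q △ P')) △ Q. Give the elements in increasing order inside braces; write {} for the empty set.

{1, 3, 4, 6, 8, 9, 10, 11, 12}

R ∩ P = {2, 5}
(R ∩ P) − Q = {}
P' = {1, 3, 4, 6, 8, 9, 10, 11, 12}
Q △ P' = {2, 3, 5, 6, 7, 10}
((R ∩ P) − Q) ∪ (Q △ P') = {2, 3, 5, 6, 7, 10}
(((R ∩ P) − Q) ∪ (Q △ P')) △ Q = {1, 3, 4, 6, 8, 9, 10, 11, 12}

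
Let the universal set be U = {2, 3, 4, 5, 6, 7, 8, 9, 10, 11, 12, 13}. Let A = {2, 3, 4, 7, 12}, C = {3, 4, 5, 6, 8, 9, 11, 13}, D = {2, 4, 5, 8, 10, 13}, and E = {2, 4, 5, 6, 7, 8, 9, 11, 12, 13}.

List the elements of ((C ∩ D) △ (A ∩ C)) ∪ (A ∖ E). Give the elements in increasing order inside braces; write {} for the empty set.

C ∩ D = {4, 5, 8, 13}
A ∩ C = {3, 4}
(C ∩ D) △ (A ∩ C) = {3, 5, 8, 13}
A ∖ E = {3}
((C ∩ D) △ (A ∩ C)) ∪ (A ∖ E) = {3, 5, 8, 13}

{3, 5, 8, 13}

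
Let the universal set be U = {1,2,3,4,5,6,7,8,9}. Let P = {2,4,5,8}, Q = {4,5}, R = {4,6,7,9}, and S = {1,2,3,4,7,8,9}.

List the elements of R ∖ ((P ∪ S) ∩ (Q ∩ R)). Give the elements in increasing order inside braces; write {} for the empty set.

P ∪ S = {1,2,3,4,5,7,8,9}
Q ∩ R = {4}
(P ∪ S) ∩ (Q ∩ R) = {4}
R ∖ ((P ∪ S) ∩ (Q ∩ R)) = {6,7,9}

{6,7,9}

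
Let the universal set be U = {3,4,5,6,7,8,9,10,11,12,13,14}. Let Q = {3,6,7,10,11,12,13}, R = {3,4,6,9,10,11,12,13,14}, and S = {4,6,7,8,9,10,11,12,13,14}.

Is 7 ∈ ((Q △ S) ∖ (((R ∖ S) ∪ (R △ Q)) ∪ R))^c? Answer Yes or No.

7 ∈ Q and 7 ∈ S, so 7 ∉ Q △ S
7 ∉ R and 7 ∈ S, so 7 ∉ R ∖ S
7 ∉ R and 7 ∈ Q, so 7 ∈ R △ Q
7 ∉ (R ∖ S) and 7 ∈ (R △ Q), so 7 ∈ (R ∖ S) ∪ (R △ Q)
7 ∈ ((R ∖ S) ∪ (R △ Q)) and 7 ∉ R, so 7 ∈ ((R ∖ S) ∪ (R △ Q)) ∪ R
7 ∉ (Q △ S) and 7 ∈ (((R ∖ S) ∪ (R △ Q)) ∪ R), so 7 ∉ (Q △ S) ∖ (((R ∖ S) ∪ (R △ Q)) ∪ R)
7 ∈ ((Q △ S) ∖ (((R ∖ S) ∪ (R △ Q)) ∪ R))^c since 7 ∉ ((Q △ S) ∖ (((R ∖ S) ∪ (R △ Q)) ∪ R))

Yes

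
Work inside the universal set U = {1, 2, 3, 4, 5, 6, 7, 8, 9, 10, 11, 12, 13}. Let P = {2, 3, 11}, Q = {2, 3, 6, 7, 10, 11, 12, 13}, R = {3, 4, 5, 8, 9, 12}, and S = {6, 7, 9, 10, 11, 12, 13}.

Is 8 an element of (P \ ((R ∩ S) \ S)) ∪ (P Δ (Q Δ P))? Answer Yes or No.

8 ∈ R and 8 ∉ S, so 8 ∉ R ∩ S
8 ∉ (R ∩ S) and 8 ∉ S, so 8 ∉ (R ∩ S) \ S
8 ∉ P and 8 ∉ ((R ∩ S) \ S), so 8 ∉ P \ ((R ∩ S) \ S)
8 ∉ Q and 8 ∉ P, so 8 ∉ Q Δ P
8 ∉ P and 8 ∉ (Q Δ P), so 8 ∉ P Δ (Q Δ P)
8 ∉ (P \ ((R ∩ S) \ S)) and 8 ∉ (P Δ (Q Δ P)), so 8 ∉ (P \ ((R ∩ S) \ S)) ∪ (P Δ (Q Δ P))

No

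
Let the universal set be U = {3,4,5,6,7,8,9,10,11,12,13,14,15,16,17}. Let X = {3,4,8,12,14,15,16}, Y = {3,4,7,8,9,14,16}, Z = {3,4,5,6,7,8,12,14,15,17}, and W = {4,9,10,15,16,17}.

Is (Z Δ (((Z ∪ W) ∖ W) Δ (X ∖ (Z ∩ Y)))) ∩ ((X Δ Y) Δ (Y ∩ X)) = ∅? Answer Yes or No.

Z ∪ W = {3,4,5,6,7,8,9,10,12,14,15,16,17}
(Z ∪ W) ∖ W = {3,5,6,7,8,12,14}
Z ∩ Y = {3,4,7,8,14}
X ∖ (Z ∩ Y) = {12,15,16}
((Z ∪ W) ∖ W) Δ (X ∖ (Z ∩ Y)) = {3,5,6,7,8,14,15,16}
Z Δ (((Z ∪ W) ∖ W) Δ (X ∖ (Z ∩ Y))) = {4,12,16,17}
X Δ Y = {7,9,12,15}
Y ∩ X = {3,4,8,14,16}
(X Δ Y) Δ (Y ∩ X) = {3,4,7,8,9,12,14,15,16}
4 lies in both, so they are not disjoint.

No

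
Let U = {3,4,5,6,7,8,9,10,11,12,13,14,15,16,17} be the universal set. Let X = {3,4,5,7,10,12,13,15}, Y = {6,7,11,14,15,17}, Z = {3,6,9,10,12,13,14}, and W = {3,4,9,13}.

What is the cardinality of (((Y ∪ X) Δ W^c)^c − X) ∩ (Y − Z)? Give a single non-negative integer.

Y ∪ X = {3,4,5,6,7,10,11,12,13,14,15,17}
W^c = {5,6,7,8,10,11,12,14,15,16,17}
(Y ∪ X) Δ W^c = {3,4,8,13,16}
((Y ∪ X) Δ W^c)^c = {5,6,7,9,10,11,12,14,15,17}
((Y ∪ X) Δ W^c)^c − X = {6,9,11,14,17}
Y − Z = {7,11,15,17}
(((Y ∪ X) Δ W^c)^c − X) ∩ (Y − Z) = {11,17}
|(((Y ∪ X) Δ W^c)^c − X) ∩ (Y − Z)| = 2

2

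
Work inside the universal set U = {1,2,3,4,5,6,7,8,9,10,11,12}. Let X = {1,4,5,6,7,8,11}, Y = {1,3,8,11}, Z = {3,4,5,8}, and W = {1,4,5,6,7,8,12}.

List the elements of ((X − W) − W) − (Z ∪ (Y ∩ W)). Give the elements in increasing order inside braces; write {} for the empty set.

{11}

X − W = {11}
(X − W) − W = {11}
Y ∩ W = {1,8}
Z ∪ (Y ∩ W) = {1,3,4,5,8}
((X − W) − W) − (Z ∪ (Y ∩ W)) = {11}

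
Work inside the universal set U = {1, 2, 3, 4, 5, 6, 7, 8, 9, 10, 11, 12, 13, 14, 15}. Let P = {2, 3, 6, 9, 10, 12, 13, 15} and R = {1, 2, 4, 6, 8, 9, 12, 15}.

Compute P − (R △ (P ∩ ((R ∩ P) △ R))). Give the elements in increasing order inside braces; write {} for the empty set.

R ∩ P = {2, 6, 9, 12, 15}
(R ∩ P) △ R = {1, 4, 8}
P ∩ ((R ∩ P) △ R) = {}
R △ (P ∩ ((R ∩ P) △ R)) = {1, 2, 4, 6, 8, 9, 12, 15}
P − (R △ (P ∩ ((R ∩ P) △ R))) = {3, 10, 13}

{3, 10, 13}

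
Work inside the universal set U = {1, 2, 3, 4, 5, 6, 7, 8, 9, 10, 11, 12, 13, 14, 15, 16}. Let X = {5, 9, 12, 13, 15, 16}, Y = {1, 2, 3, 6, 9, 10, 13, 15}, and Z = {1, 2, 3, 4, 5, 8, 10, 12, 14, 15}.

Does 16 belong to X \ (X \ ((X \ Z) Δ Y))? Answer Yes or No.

Yes

16 ∈ X and 16 ∉ Z, so 16 ∈ X \ Z
16 ∈ (X \ Z) and 16 ∉ Y, so 16 ∈ (X \ Z) Δ Y
16 ∈ X and 16 ∈ ((X \ Z) Δ Y), so 16 ∉ X \ ((X \ Z) Δ Y)
16 ∈ X and 16 ∉ (X \ ((X \ Z) Δ Y)), so 16 ∈ X \ (X \ ((X \ Z) Δ Y))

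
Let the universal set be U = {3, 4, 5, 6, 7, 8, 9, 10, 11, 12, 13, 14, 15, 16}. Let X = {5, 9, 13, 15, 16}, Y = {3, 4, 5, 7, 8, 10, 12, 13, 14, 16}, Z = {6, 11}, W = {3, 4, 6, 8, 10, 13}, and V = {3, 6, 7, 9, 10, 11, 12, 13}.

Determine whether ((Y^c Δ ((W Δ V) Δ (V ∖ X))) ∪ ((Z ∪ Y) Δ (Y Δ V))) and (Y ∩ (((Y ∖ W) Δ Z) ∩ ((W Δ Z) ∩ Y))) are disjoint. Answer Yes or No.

Y^c = {6, 9, 11, 15}
W Δ V = {4, 7, 8, 9, 11, 12}
V ∖ X = {3, 6, 7, 10, 11, 12}
(W Δ V) Δ (V ∖ X) = {3, 4, 6, 8, 9, 10}
Y^c Δ ((W Δ V) Δ (V ∖ X)) = {3, 4, 8, 10, 11, 15}
Z ∪ Y = {3, 4, 5, 6, 7, 8, 10, 11, 12, 13, 14, 16}
Y Δ V = {4, 5, 6, 8, 9, 11, 14, 16}
(Z ∪ Y) Δ (Y Δ V) = {3, 7, 9, 10, 12, 13}
(Y^c Δ ((W Δ V) Δ (V ∖ X))) ∪ ((Z ∪ Y) Δ (Y Δ V)) = {3, 4, 7, 8, 9, 10, 11, 12, 13, 15}
Y ∖ W = {5, 7, 12, 14, 16}
(Y ∖ W) Δ Z = {5, 6, 7, 11, 12, 14, 16}
W Δ Z = {3, 4, 8, 10, 11, 13}
(W Δ Z) ∩ Y = {3, 4, 8, 10, 13}
((Y ∖ W) Δ Z) ∩ ((W Δ Z) ∩ Y) = {}
Y ∩ (((Y ∖ W) Δ Z) ∩ ((W Δ Z) ∩ Y)) = {}
{3, 4, 7, 8, 9, 10, 11, 12, 13, 15} and {} share no elements.

Yes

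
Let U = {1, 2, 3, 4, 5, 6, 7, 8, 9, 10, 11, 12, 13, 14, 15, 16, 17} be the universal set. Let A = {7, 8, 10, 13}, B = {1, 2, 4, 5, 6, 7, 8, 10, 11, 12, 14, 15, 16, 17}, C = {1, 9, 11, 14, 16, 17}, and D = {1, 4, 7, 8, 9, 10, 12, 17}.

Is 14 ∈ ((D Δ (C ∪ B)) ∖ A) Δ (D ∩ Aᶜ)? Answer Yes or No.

Yes

14 ∈ C and 14 ∈ B, so 14 ∈ C ∪ B
14 ∉ D and 14 ∈ (C ∪ B), so 14 ∈ D Δ (C ∪ B)
14 ∈ (D Δ (C ∪ B)) and 14 ∉ A, so 14 ∈ (D Δ (C ∪ B)) ∖ A
14 ∉ A, so 14 ∈ Aᶜ
14 ∉ D and 14 ∈ Aᶜ, so 14 ∉ D ∩ Aᶜ
14 ∈ ((D Δ (C ∪ B)) ∖ A) and 14 ∉ (D ∩ Aᶜ), so 14 ∈ ((D Δ (C ∪ B)) ∖ A) Δ (D ∩ Aᶜ)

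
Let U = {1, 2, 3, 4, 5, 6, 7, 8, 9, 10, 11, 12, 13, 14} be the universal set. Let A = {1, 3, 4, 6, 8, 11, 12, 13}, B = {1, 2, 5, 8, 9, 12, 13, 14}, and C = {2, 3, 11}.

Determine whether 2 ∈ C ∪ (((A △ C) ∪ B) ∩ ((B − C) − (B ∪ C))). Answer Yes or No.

2 ∉ A and 2 ∈ C, so 2 ∈ A △ C
2 ∈ (A △ C) and 2 ∈ B, so 2 ∈ (A △ C) ∪ B
2 ∈ B and 2 ∈ C, so 2 ∉ B − C
2 ∈ B and 2 ∈ C, so 2 ∈ B ∪ C
2 ∉ (B − C) and 2 ∈ (B ∪ C), so 2 ∉ (B − C) − (B ∪ C)
2 ∈ ((A △ C) ∪ B) and 2 ∉ ((B − C) − (B ∪ C)), so 2 ∉ ((A △ C) ∪ B) ∩ ((B − C) − (B ∪ C))
2 ∈ C and 2 ∉ (((A △ C) ∪ B) ∩ ((B − C) − (B ∪ C))), so 2 ∈ C ∪ (((A △ C) ∪ B) ∩ ((B − C) − (B ∪ C)))

Yes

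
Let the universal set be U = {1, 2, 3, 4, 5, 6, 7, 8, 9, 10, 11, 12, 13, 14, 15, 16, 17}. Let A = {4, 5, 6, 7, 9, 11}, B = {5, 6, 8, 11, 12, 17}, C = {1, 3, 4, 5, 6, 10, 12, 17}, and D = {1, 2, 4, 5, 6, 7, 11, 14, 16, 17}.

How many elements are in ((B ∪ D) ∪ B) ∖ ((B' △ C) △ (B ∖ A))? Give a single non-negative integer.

B ∪ D = {1, 2, 4, 5, 6, 7, 8, 11, 12, 14, 16, 17}
(B ∪ D) ∪ B = {1, 2, 4, 5, 6, 7, 8, 11, 12, 14, 16, 17}
B' = {1, 2, 3, 4, 7, 9, 10, 13, 14, 15, 16}
B' △ C = {2, 5, 6, 7, 9, 12, 13, 14, 15, 16, 17}
B ∖ A = {8, 12, 17}
(B' △ C) △ (B ∖ A) = {2, 5, 6, 7, 8, 9, 13, 14, 15, 16}
((B ∪ D) ∪ B) ∖ ((B' △ C) △ (B ∖ A)) = {1, 4, 11, 12, 17}
|((B ∪ D) ∪ B) ∖ ((B' △ C) △ (B ∖ A))| = 5

5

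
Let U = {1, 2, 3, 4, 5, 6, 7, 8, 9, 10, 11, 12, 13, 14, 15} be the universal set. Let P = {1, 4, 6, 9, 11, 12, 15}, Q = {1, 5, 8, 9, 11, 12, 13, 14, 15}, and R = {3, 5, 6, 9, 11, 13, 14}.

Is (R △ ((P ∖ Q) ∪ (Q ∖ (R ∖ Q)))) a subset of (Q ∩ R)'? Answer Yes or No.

P ∖ Q = {4, 6}
R ∖ Q = {3, 6}
Q ∖ (R ∖ Q) = {1, 5, 8, 9, 11, 12, 13, 14, 15}
(P ∖ Q) ∪ (Q ∖ (R ∖ Q)) = {1, 4, 5, 6, 8, 9, 11, 12, 13, 14, 15}
R △ ((P ∖ Q) ∪ (Q ∖ (R ∖ Q))) = {1, 3, 4, 8, 12, 15}
Q ∩ R = {5, 9, 11, 13, 14}
(Q ∩ R)' = {1, 2, 3, 4, 6, 7, 8, 10, 12, 15}
Every element of {1, 3, 4, 8, 12, 15} is in {1, 2, 3, 4, 6, 7, 8, 10, 12, 15}, so R △ ((P ∖ Q) ∪ (Q ∖ (R ∖ Q))) ⊆ (Q ∩ R)'.

Yes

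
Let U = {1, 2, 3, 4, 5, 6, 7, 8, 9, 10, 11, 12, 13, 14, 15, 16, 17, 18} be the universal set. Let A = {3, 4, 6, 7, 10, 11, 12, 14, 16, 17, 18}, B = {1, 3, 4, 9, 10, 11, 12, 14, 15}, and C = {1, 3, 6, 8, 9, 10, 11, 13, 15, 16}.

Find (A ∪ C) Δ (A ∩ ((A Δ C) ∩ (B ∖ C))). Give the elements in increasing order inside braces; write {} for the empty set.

A ∪ C = {1, 3, 4, 6, 7, 8, 9, 10, 11, 12, 13, 14, 15, 16, 17, 18}
A Δ C = {1, 4, 7, 8, 9, 12, 13, 14, 15, 17, 18}
B ∖ C = {4, 12, 14}
(A Δ C) ∩ (B ∖ C) = {4, 12, 14}
A ∩ ((A Δ C) ∩ (B ∖ C)) = {4, 12, 14}
(A ∪ C) Δ (A ∩ ((A Δ C) ∩ (B ∖ C))) = {1, 3, 6, 7, 8, 9, 10, 11, 13, 15, 16, 17, 18}

{1, 3, 6, 7, 8, 9, 10, 11, 13, 15, 16, 17, 18}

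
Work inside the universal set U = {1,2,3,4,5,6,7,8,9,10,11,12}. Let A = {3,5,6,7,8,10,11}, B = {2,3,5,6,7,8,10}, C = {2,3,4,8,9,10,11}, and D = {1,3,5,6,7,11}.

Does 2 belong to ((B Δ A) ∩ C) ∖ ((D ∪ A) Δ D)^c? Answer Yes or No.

No

2 ∈ B and 2 ∉ A, so 2 ∈ B Δ A
2 ∈ (B Δ A) and 2 ∈ C, so 2 ∈ (B Δ A) ∩ C
2 ∉ D and 2 ∉ A, so 2 ∉ D ∪ A
2 ∉ (D ∪ A) and 2 ∉ D, so 2 ∉ (D ∪ A) Δ D
2 ∈ ((D ∪ A) Δ D)^c since 2 ∉ ((D ∪ A) Δ D)
2 ∈ ((B Δ A) ∩ C) and 2 ∈ ((D ∪ A) Δ D)^c, so 2 ∉ ((B Δ A) ∩ C) ∖ ((D ∪ A) Δ D)^c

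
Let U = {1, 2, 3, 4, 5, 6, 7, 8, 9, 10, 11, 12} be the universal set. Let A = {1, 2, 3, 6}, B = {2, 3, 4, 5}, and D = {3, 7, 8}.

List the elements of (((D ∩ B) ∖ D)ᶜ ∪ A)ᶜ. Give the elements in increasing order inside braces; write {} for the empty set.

D ∩ B = {3}
(D ∩ B) ∖ D = {}
((D ∩ B) ∖ D)ᶜ = {1, 2, 3, 4, 5, 6, 7, 8, 9, 10, 11, 12}
((D ∩ B) ∖ D)ᶜ ∪ A = {1, 2, 3, 4, 5, 6, 7, 8, 9, 10, 11, 12}
(((D ∩ B) ∖ D)ᶜ ∪ A)ᶜ = {}

{}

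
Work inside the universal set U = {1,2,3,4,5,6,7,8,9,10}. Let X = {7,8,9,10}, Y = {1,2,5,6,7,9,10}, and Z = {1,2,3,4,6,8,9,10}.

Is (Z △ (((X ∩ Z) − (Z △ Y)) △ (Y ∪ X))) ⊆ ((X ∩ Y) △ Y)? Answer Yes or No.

No

X ∩ Z = {8,9,10}
Z △ Y = {3,4,5,7,8}
(X ∩ Z) − (Z △ Y) = {9,10}
Y ∪ X = {1,2,5,6,7,8,9,10}
((X ∩ Z) − (Z △ Y)) △ (Y ∪ X) = {1,2,5,6,7,8}
Z △ (((X ∩ Z) − (Z △ Y)) △ (Y ∪ X)) = {3,4,5,7,9,10}
X ∩ Y = {7,9,10}
(X ∩ Y) △ Y = {1,2,5,6}
3 ∈ Z △ (((X ∩ Z) − (Z △ Y)) △ (Y ∪ X)) but 3 ∉ (X ∩ Y) △ Y, so the inclusion fails.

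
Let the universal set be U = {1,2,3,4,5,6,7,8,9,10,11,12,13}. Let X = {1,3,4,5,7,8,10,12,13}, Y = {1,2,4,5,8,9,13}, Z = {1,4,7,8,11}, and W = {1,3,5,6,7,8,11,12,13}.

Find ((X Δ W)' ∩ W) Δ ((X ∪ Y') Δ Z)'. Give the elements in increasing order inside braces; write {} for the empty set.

X Δ W = {4,6,10,11}
(X Δ W)' = {1,2,3,5,7,8,9,12,13}
(X Δ W)' ∩ W = {1,3,5,7,8,12,13}
Y' = {3,6,7,10,11,12}
X ∪ Y' = {1,3,4,5,6,7,8,10,11,12,13}
(X ∪ Y') Δ Z = {3,5,6,10,12,13}
((X ∪ Y') Δ Z)' = {1,2,4,7,8,9,11}
((X Δ W)' ∩ W) Δ ((X ∪ Y') Δ Z)' = {2,3,4,5,9,11,12,13}

{2,3,4,5,9,11,12,13}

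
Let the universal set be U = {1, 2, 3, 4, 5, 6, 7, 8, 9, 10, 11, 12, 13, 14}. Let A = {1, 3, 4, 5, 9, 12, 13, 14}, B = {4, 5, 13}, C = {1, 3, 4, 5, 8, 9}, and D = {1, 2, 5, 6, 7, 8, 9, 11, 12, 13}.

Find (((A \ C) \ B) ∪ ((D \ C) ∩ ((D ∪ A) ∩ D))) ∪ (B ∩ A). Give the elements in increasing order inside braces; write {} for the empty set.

{2, 4, 5, 6, 7, 11, 12, 13, 14}

A \ C = {12, 13, 14}
(A \ C) \ B = {12, 14}
D \ C = {2, 6, 7, 11, 12, 13}
D ∪ A = {1, 2, 3, 4, 5, 6, 7, 8, 9, 11, 12, 13, 14}
(D ∪ A) ∩ D = {1, 2, 5, 6, 7, 8, 9, 11, 12, 13}
(D \ C) ∩ ((D ∪ A) ∩ D) = {2, 6, 7, 11, 12, 13}
((A \ C) \ B) ∪ ((D \ C) ∩ ((D ∪ A) ∩ D)) = {2, 6, 7, 11, 12, 13, 14}
B ∩ A = {4, 5, 13}
(((A \ C) \ B) ∪ ((D \ C) ∩ ((D ∪ A) ∩ D))) ∪ (B ∩ A) = {2, 4, 5, 6, 7, 11, 12, 13, 14}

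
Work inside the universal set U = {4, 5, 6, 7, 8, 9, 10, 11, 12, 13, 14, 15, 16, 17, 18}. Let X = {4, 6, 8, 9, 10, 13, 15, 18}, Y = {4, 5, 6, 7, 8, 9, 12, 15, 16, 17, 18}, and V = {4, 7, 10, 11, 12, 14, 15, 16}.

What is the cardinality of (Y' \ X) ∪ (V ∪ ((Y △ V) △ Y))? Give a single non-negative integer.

Y' = {10, 11, 13, 14}
Y' \ X = {11, 14}
Y △ V = {5, 6, 8, 9, 10, 11, 14, 17, 18}
(Y △ V) △ Y = {4, 7, 10, 11, 12, 14, 15, 16}
V ∪ ((Y △ V) △ Y) = {4, 7, 10, 11, 12, 14, 15, 16}
(Y' \ X) ∪ (V ∪ ((Y △ V) △ Y)) = {4, 7, 10, 11, 12, 14, 15, 16}
|(Y' \ X) ∪ (V ∪ ((Y △ V) △ Y))| = 8

8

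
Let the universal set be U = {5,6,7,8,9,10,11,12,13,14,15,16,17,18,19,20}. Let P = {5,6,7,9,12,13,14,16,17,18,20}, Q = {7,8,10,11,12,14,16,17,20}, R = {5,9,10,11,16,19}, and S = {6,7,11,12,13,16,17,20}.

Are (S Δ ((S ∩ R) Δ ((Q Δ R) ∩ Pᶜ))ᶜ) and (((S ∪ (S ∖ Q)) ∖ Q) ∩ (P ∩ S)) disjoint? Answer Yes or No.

Yes

S ∩ R = {11,16}
Q Δ R = {5,7,8,9,12,14,17,19,20}
Pᶜ = {8,10,11,15,19}
(Q Δ R) ∩ Pᶜ = {8,19}
(S ∩ R) Δ ((Q Δ R) ∩ Pᶜ) = {8,11,16,19}
((S ∩ R) Δ ((Q Δ R) ∩ Pᶜ))ᶜ = {5,6,7,9,10,12,13,14,15,17,18,20}
S Δ ((S ∩ R) Δ ((Q Δ R) ∩ Pᶜ))ᶜ = {5,9,10,11,14,15,16,18}
S ∖ Q = {6,13}
S ∪ (S ∖ Q) = {6,7,11,12,13,16,17,20}
(S ∪ (S ∖ Q)) ∖ Q = {6,13}
P ∩ S = {6,7,12,13,16,17,20}
((S ∪ (S ∖ Q)) ∖ Q) ∩ (P ∩ S) = {6,13}
{5,9,10,11,14,15,16,18} and {6,13} share no elements.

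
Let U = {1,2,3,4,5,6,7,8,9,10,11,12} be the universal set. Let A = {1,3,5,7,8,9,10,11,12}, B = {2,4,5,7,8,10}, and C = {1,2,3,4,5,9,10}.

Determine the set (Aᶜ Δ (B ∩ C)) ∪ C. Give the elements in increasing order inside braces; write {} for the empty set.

Aᶜ = {2,4,6}
B ∩ C = {2,4,5,10}
Aᶜ Δ (B ∩ C) = {5,6,10}
(Aᶜ Δ (B ∩ C)) ∪ C = {1,2,3,4,5,6,9,10}

{1,2,3,4,5,6,9,10}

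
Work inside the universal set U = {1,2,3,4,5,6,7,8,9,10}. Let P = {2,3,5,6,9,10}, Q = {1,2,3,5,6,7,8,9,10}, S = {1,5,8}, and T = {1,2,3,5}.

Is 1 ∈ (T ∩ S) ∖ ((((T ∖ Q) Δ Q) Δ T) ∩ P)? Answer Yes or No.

1 ∈ T and 1 ∈ S, so 1 ∈ T ∩ S
1 ∈ T and 1 ∈ Q, so 1 ∉ T ∖ Q
1 ∉ (T ∖ Q) and 1 ∈ Q, so 1 ∈ (T ∖ Q) Δ Q
1 ∈ ((T ∖ Q) Δ Q) and 1 ∈ T, so 1 ∉ ((T ∖ Q) Δ Q) Δ T
1 ∉ (((T ∖ Q) Δ Q) Δ T) and 1 ∉ P, so 1 ∉ (((T ∖ Q) Δ Q) Δ T) ∩ P
1 ∈ (T ∩ S) and 1 ∉ ((((T ∖ Q) Δ Q) Δ T) ∩ P), so 1 ∈ (T ∩ S) ∖ ((((T ∖ Q) Δ Q) Δ T) ∩ P)

Yes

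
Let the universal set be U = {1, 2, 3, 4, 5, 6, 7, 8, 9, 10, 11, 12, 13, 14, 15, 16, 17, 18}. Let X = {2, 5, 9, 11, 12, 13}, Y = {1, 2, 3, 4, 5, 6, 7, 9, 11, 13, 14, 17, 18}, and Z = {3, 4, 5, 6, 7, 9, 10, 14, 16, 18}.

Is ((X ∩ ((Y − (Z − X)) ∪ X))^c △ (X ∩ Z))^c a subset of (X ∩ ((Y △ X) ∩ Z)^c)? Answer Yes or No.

Yes

Z − X = {3, 4, 6, 7, 10, 14, 16, 18}
Y − (Z − X) = {1, 2, 5, 9, 11, 13, 17}
(Y − (Z − X)) ∪ X = {1, 2, 5, 9, 11, 12, 13, 17}
X ∩ ((Y − (Z − X)) ∪ X) = {2, 5, 9, 11, 12, 13}
(X ∩ ((Y − (Z − X)) ∪ X))^c = {1, 3, 4, 6, 7, 8, 10, 14, 15, 16, 17, 18}
X ∩ Z = {5, 9}
(X ∩ ((Y − (Z − X)) ∪ X))^c △ (X ∩ Z) = {1, 3, 4, 5, 6, 7, 8, 9, 10, 14, 15, 16, 17, 18}
((X ∩ ((Y − (Z − X)) ∪ X))^c △ (X ∩ Z))^c = {2, 11, 12, 13}
Y △ X = {1, 3, 4, 6, 7, 12, 14, 17, 18}
(Y △ X) ∩ Z = {3, 4, 6, 7, 14, 18}
((Y △ X) ∩ Z)^c = {1, 2, 5, 8, 9, 10, 11, 12, 13, 15, 16, 17}
X ∩ ((Y △ X) ∩ Z)^c = {2, 5, 9, 11, 12, 13}
Every element of {2, 11, 12, 13} is in {2, 5, 9, 11, 12, 13}, so ((X ∩ ((Y − (Z − X)) ∪ X))^c △ (X ∩ Z))^c ⊆ X ∩ ((Y △ X) ∩ Z)^c.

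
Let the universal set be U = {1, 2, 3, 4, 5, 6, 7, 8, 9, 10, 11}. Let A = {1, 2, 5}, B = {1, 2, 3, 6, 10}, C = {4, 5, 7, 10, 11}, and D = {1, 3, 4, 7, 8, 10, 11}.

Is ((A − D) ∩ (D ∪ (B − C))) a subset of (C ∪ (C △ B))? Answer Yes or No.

Yes

A − D = {2, 5}
B − C = {1, 2, 3, 6}
D ∪ (B − C) = {1, 2, 3, 4, 6, 7, 8, 10, 11}
(A − D) ∩ (D ∪ (B − C)) = {2}
C △ B = {1, 2, 3, 4, 5, 6, 7, 11}
C ∪ (C △ B) = {1, 2, 3, 4, 5, 6, 7, 10, 11}
Every element of {2} is in {1, 2, 3, 4, 5, 6, 7, 10, 11}, so (A − D) ∩ (D ∪ (B − C)) ⊆ C ∪ (C △ B).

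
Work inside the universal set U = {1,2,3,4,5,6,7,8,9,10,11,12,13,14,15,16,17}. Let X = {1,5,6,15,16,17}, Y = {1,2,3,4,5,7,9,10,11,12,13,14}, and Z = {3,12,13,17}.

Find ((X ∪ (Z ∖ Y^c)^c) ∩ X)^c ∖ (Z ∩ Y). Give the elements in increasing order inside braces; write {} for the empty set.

Y^c = {6,8,15,16,17}
Z ∖ Y^c = {3,12,13}
(Z ∖ Y^c)^c = {1,2,4,5,6,7,8,9,10,11,14,15,16,17}
X ∪ (Z ∖ Y^c)^c = {1,2,4,5,6,7,8,9,10,11,14,15,16,17}
(X ∪ (Z ∖ Y^c)^c) ∩ X = {1,5,6,15,16,17}
((X ∪ (Z ∖ Y^c)^c) ∩ X)^c = {2,3,4,7,8,9,10,11,12,13,14}
Z ∩ Y = {3,12,13}
((X ∪ (Z ∖ Y^c)^c) ∩ X)^c ∖ (Z ∩ Y) = {2,4,7,8,9,10,11,14}

{2,4,7,8,9,10,11,14}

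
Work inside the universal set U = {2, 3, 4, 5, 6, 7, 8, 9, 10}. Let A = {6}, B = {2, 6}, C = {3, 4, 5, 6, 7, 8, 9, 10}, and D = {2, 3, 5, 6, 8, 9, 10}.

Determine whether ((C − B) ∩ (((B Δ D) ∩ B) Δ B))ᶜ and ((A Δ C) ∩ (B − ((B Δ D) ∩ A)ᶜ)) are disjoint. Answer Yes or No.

Yes

C − B = {3, 4, 5, 7, 8, 9, 10}
B Δ D = {3, 5, 8, 9, 10}
(B Δ D) ∩ B = {}
((B Δ D) ∩ B) Δ B = {2, 6}
(C − B) ∩ (((B Δ D) ∩ B) Δ B) = {}
((C − B) ∩ (((B Δ D) ∩ B) Δ B))ᶜ = {2, 3, 4, 5, 6, 7, 8, 9, 10}
A Δ C = {3, 4, 5, 7, 8, 9, 10}
(B Δ D) ∩ A = {}
((B Δ D) ∩ A)ᶜ = {2, 3, 4, 5, 6, 7, 8, 9, 10}
B − ((B Δ D) ∩ A)ᶜ = {}
(A Δ C) ∩ (B − ((B Δ D) ∩ A)ᶜ) = {}
{2, 3, 4, 5, 6, 7, 8, 9, 10} and {} share no elements.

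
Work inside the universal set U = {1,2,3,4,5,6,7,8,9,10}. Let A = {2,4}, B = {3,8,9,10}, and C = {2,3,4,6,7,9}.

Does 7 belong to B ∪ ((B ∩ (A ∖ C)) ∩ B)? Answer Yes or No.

No

7 ∉ A and 7 ∈ C, so 7 ∉ A ∖ C
7 ∉ B and 7 ∉ (A ∖ C), so 7 ∉ B ∩ (A ∖ C)
7 ∉ (B ∩ (A ∖ C)) and 7 ∉ B, so 7 ∉ (B ∩ (A ∖ C)) ∩ B
7 ∉ B and 7 ∉ ((B ∩ (A ∖ C)) ∩ B), so 7 ∉ B ∪ ((B ∩ (A ∖ C)) ∩ B)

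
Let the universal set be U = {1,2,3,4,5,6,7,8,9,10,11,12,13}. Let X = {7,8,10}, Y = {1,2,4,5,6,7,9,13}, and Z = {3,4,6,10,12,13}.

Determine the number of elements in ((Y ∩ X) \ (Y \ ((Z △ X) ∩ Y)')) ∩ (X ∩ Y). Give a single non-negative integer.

Y ∩ X = {7}
Z △ X = {3,4,6,7,8,12,13}
(Z △ X) ∩ Y = {4,6,7,13}
((Z △ X) ∩ Y)' = {1,2,3,5,8,9,10,11,12}
Y \ ((Z △ X) ∩ Y)' = {4,6,7,13}
(Y ∩ X) \ (Y \ ((Z △ X) ∩ Y)') = {}
X ∩ Y = {7}
((Y ∩ X) \ (Y \ ((Z △ X) ∩ Y)')) ∩ (X ∩ Y) = {}
|((Y ∩ X) \ (Y \ ((Z △ X) ∩ Y)')) ∩ (X ∩ Y)| = 0

0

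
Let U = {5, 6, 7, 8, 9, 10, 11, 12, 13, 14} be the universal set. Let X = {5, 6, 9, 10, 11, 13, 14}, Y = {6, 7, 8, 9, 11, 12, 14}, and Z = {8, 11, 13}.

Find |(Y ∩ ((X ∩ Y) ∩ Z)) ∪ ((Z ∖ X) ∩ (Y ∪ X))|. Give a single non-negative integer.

2

X ∩ Y = {6, 9, 11, 14}
(X ∩ Y) ∩ Z = {11}
Y ∩ ((X ∩ Y) ∩ Z) = {11}
Z ∖ X = {8}
Y ∪ X = {5, 6, 7, 8, 9, 10, 11, 12, 13, 14}
(Z ∖ X) ∩ (Y ∪ X) = {8}
(Y ∩ ((X ∩ Y) ∩ Z)) ∪ ((Z ∖ X) ∩ (Y ∪ X)) = {8, 11}
|(Y ∩ ((X ∩ Y) ∩ Z)) ∪ ((Z ∖ X) ∩ (Y ∪ X))| = 2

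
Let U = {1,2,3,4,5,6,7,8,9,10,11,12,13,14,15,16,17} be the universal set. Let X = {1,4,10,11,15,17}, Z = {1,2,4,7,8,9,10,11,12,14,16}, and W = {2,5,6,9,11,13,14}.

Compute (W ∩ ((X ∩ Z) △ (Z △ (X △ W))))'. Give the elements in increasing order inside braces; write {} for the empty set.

X ∩ Z = {1,4,10,11}
X △ W = {1,2,4,5,6,9,10,13,14,15,17}
Z △ (X △ W) = {5,6,7,8,11,12,13,15,16,17}
(X ∩ Z) △ (Z △ (X △ W)) = {1,4,5,6,7,8,10,12,13,15,16,17}
W ∩ ((X ∩ Z) △ (Z △ (X △ W))) = {5,6,13}
(W ∩ ((X ∩ Z) △ (Z △ (X △ W))))' = {1,2,3,4,7,8,9,10,11,12,14,15,16,17}

{1,2,3,4,7,8,9,10,11,12,14,15,16,17}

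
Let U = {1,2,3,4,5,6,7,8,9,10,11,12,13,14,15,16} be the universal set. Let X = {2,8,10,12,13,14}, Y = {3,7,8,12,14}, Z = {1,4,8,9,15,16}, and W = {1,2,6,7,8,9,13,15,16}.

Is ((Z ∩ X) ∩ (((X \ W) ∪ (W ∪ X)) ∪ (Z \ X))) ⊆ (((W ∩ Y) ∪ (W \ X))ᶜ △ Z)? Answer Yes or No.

Yes

Z ∩ X = {8}
X \ W = {10,12,14}
W ∪ X = {1,2,6,7,8,9,10,12,13,14,15,16}
(X \ W) ∪ (W ∪ X) = {1,2,6,7,8,9,10,12,13,14,15,16}
Z \ X = {1,4,9,15,16}
((X \ W) ∪ (W ∪ X)) ∪ (Z \ X) = {1,2,4,6,7,8,9,10,12,13,14,15,16}
(Z ∩ X) ∩ (((X \ W) ∪ (W ∪ X)) ∪ (Z \ X)) = {8}
W ∩ Y = {7,8}
W \ X = {1,6,7,9,15,16}
(W ∩ Y) ∪ (W \ X) = {1,6,7,8,9,15,16}
((W ∩ Y) ∪ (W \ X))ᶜ = {2,3,4,5,10,11,12,13,14}
((W ∩ Y) ∪ (W \ X))ᶜ △ Z = {1,2,3,5,8,9,10,11,12,13,14,15,16}
Every element of {8} is in {1,2,3,5,8,9,10,11,12,13,14,15,16}, so (Z ∩ X) ∩ (((X \ W) ∪ (W ∪ X)) ∪ (Z \ X)) ⊆ ((W ∩ Y) ∪ (W \ X))ᶜ △ Z.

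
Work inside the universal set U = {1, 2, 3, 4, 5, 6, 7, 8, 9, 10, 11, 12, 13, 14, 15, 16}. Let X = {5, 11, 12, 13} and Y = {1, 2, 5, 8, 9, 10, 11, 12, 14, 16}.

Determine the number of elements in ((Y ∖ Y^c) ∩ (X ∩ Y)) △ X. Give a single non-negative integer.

Y^c = {3, 4, 6, 7, 13, 15}
Y ∖ Y^c = {1, 2, 5, 8, 9, 10, 11, 12, 14, 16}
X ∩ Y = {5, 11, 12}
(Y ∖ Y^c) ∩ (X ∩ Y) = {5, 11, 12}
((Y ∖ Y^c) ∩ (X ∩ Y)) △ X = {13}
|((Y ∖ Y^c) ∩ (X ∩ Y)) △ X| = 1

1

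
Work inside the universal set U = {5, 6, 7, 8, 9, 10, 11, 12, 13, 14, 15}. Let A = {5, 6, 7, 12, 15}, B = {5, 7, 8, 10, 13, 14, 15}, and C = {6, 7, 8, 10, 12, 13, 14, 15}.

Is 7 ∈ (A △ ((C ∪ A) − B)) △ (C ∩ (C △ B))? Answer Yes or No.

7 ∈ C and 7 ∈ A, so 7 ∈ C ∪ A
7 ∈ (C ∪ A) and 7 ∈ B, so 7 ∉ (C ∪ A) − B
7 ∈ A and 7 ∉ ((C ∪ A) − B), so 7 ∈ A △ ((C ∪ A) − B)
7 ∈ C and 7 ∈ B, so 7 ∉ C △ B
7 ∈ C and 7 ∉ (C △ B), so 7 ∉ C ∩ (C △ B)
7 ∈ (A △ ((C ∪ A) − B)) and 7 ∉ (C ∩ (C △ B)), so 7 ∈ (A △ ((C ∪ A) − B)) △ (C ∩ (C △ B))

Yes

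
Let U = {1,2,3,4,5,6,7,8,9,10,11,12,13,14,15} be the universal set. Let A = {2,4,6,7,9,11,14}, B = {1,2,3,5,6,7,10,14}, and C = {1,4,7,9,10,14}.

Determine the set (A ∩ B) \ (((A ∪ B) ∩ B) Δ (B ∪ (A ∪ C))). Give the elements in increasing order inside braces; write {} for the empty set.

A ∩ B = {2,6,7,14}
A ∪ B = {1,2,3,4,5,6,7,9,10,11,14}
(A ∪ B) ∩ B = {1,2,3,5,6,7,10,14}
A ∪ C = {1,2,4,6,7,9,10,11,14}
B ∪ (A ∪ C) = {1,2,3,4,5,6,7,9,10,11,14}
((A ∪ B) ∩ B) Δ (B ∪ (A ∪ C)) = {4,9,11}
(A ∩ B) \ (((A ∪ B) ∩ B) Δ (B ∪ (A ∪ C))) = {2,6,7,14}

{2,6,7,14}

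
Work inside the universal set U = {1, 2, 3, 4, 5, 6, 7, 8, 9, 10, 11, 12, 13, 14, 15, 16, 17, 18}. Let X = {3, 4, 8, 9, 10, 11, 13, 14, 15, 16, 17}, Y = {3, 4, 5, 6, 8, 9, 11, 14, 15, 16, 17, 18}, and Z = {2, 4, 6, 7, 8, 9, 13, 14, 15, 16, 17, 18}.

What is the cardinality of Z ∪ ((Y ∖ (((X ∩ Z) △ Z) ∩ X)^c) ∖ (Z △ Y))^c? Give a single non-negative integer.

18

X ∩ Z = {4, 8, 9, 13, 14, 15, 16, 17}
(X ∩ Z) △ Z = {2, 6, 7, 18}
((X ∩ Z) △ Z) ∩ X = {}
(((X ∩ Z) △ Z) ∩ X)^c = {1, 2, 3, 4, 5, 6, 7, 8, 9, 10, 11, 12, 13, 14, 15, 16, 17, 18}
Y ∖ (((X ∩ Z) △ Z) ∩ X)^c = {}
Z △ Y = {2, 3, 5, 7, 11, 13}
(Y ∖ (((X ∩ Z) △ Z) ∩ X)^c) ∖ (Z △ Y) = {}
((Y ∖ (((X ∩ Z) △ Z) ∩ X)^c) ∖ (Z △ Y))^c = {1, 2, 3, 4, 5, 6, 7, 8, 9, 10, 11, 12, 13, 14, 15, 16, 17, 18}
Z ∪ ((Y ∖ (((X ∩ Z) △ Z) ∩ X)^c) ∖ (Z △ Y))^c = {1, 2, 3, 4, 5, 6, 7, 8, 9, 10, 11, 12, 13, 14, 15, 16, 17, 18}
|Z ∪ ((Y ∖ (((X ∩ Z) △ Z) ∩ X)^c) ∖ (Z △ Y))^c| = 18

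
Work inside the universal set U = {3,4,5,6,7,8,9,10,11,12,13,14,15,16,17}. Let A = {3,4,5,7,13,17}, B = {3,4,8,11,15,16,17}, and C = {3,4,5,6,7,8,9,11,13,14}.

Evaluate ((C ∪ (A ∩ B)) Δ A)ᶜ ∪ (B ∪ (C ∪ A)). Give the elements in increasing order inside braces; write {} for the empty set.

{3,4,5,6,7,8,9,10,11,12,13,14,15,16,17}

A ∩ B = {3,4,17}
C ∪ (A ∩ B) = {3,4,5,6,7,8,9,11,13,14,17}
(C ∪ (A ∩ B)) Δ A = {6,8,9,11,14}
((C ∪ (A ∩ B)) Δ A)ᶜ = {3,4,5,7,10,12,13,15,16,17}
C ∪ A = {3,4,5,6,7,8,9,11,13,14,17}
B ∪ (C ∪ A) = {3,4,5,6,7,8,9,11,13,14,15,16,17}
((C ∪ (A ∩ B)) Δ A)ᶜ ∪ (B ∪ (C ∪ A)) = {3,4,5,6,7,8,9,10,11,12,13,14,15,16,17}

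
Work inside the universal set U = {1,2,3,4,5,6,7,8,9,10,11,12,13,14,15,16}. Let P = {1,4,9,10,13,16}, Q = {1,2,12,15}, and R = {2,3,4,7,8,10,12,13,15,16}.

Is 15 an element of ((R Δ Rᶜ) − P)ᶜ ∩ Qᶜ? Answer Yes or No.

15 ∈ R, so 15 ∉ Rᶜ
15 ∈ R and 15 ∉ Rᶜ, so 15 ∈ R Δ Rᶜ
15 ∈ (R Δ Rᶜ) and 15 ∉ P, so 15 ∈ (R Δ Rᶜ) − P
15 ∉ ((R Δ Rᶜ) − P)ᶜ since 15 ∈ ((R Δ Rᶜ) − P)
15 ∈ Q, so 15 ∉ Qᶜ
15 ∉ ((R Δ Rᶜ) − P)ᶜ and 15 ∉ Qᶜ, so 15 ∉ ((R Δ Rᶜ) − P)ᶜ ∩ Qᶜ

No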